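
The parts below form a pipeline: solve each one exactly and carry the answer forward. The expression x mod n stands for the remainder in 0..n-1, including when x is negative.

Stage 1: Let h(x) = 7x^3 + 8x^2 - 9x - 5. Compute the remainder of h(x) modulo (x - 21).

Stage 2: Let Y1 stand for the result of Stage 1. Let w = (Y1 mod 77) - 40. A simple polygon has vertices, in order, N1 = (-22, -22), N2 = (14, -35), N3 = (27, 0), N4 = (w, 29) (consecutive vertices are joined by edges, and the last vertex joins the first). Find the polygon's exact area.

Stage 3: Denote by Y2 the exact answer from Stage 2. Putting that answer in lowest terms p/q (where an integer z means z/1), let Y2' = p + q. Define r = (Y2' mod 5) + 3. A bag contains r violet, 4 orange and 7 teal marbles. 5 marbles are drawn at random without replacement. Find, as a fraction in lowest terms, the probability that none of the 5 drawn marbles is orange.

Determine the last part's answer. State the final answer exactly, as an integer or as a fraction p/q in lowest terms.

Stage 1: remainder = value at the root: 7*(21)^3 + 8*(21)^2 - 9*(21)^1 - 5 = (64827) + (3528) + (-189) + (-5) = 68161; answer 68161
Stage 2: Y1 = 68161; w = -24; cross terms: (-22*-35 - 14*-22)=1078, (14*0 - 27*-35)=945, (27*29 - -24*0)=783, (-24*-22 - -22*29)=1166; twice the area = |3972| = 3972; area = 1986; answer 1986
Stage 3: Y2 = 1986; threaded value p + q = 1987; r = 5; total draws C(16,5) = 4368; favorable C(12,5) = 792; P = 33/182; answer 33/182

33/182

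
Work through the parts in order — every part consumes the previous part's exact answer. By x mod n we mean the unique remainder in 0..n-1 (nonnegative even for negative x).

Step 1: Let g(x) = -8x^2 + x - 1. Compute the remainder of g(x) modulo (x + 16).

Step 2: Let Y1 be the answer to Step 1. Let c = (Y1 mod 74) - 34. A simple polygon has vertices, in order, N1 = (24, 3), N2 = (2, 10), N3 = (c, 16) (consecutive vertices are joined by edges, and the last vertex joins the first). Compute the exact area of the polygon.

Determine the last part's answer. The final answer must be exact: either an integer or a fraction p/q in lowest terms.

Step 1: remainder = value at the root: -8*(-16)^2 + 1*(-16)^1 - 1 = (-2048) + (-16) + (-1) = -2065; answer -2065
Step 2: Y1 = -2065; c = -27; cross terms: (24*10 - 2*3)=234, (2*16 - -27*10)=302, (-27*3 - 24*16)=-465; twice the area = |71| = 71; area = 71/2; answer 71/2

71/2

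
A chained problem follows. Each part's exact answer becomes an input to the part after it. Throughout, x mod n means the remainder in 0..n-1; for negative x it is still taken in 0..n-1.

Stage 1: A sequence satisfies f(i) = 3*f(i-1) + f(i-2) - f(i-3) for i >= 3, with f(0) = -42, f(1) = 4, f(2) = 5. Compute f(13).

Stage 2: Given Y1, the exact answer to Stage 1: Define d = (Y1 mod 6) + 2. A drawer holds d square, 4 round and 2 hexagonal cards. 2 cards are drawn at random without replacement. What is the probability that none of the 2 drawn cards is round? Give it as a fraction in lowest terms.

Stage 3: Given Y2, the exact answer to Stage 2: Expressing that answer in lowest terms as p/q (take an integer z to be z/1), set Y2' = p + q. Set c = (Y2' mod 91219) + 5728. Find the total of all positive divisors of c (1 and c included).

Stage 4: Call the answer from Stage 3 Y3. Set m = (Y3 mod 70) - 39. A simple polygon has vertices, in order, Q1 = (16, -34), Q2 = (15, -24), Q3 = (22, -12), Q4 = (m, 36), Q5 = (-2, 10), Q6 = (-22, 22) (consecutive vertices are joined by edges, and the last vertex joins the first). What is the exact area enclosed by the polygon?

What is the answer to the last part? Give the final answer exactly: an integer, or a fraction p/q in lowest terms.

Stage 1: f(3) = 3*(5) + 1*(4) - 1*(-42) = 61; iterating: f(3)=61, f(4)=184, f(5)=608, f(6)=1947, f(7)=6265, f(8)=20134, f(9)=64720, f(10)=208029, f(11)=668673, f(12)=2149328, f(13)=6908628; answer 6908628
Stage 2: Y1 = 6908628; d = 2; total draws C(8,2) = 28; favorable C(4,2) = 6; P = 3/14; answer 3/14
Stage 3: Y2 = 3/14; threaded value p + q = 17; c = 5745; 5745 = 3 * 5 * 383; sigma = (1 + 3) * (1 + 5) * (1 + 383) = 4 * 6 * 384 = 9216; answer 9216
Stage 4: Y3 = 9216; m = 7; cross terms: (16*-24 - 15*-34)=126, (15*-12 - 22*-24)=348, (22*36 - 7*-12)=876, (7*10 - -2*36)=142, (-2*22 - -22*10)=176, (-22*-34 - 16*22)=396; twice the area = |2064| = 2064; area = 1032; answer 1032

1032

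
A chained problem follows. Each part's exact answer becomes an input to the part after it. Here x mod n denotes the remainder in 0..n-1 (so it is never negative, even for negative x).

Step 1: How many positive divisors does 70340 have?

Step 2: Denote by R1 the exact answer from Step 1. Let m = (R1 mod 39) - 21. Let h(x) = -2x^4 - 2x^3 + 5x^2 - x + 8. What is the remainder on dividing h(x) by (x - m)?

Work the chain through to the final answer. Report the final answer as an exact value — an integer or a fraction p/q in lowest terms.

-11242

Step 1: 70340 = 2^2 * 5 * 3517; number of divisors = (2+1) * (1+1) * (1+1) = 12; answer 12
Step 2: R1 = 12; m = -9; remainder = value at the root: -2*(-9)^4 - 2*(-9)^3 + 5*(-9)^2 - 1*(-9)^1 + 8 = (-13122) + (1458) + (405) + (9) + (8) = -11242; answer -11242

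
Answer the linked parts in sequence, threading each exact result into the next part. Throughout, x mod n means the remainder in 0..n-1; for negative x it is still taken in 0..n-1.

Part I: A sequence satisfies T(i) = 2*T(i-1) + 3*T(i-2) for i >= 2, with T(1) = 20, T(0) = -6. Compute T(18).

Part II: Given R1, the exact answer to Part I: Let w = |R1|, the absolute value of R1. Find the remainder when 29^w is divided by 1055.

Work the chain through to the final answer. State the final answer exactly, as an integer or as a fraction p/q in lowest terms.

Part I: T(2) = 2*(20) + 3*(-6) = 22; iterating: T(2)=22, T(3)=104, T(4)=274, T(5)=860, T(6)=2542, T(7)=7664, T(8)=22954, T(9)=68900, T(10)=206662, T(11)=620024, T(12)=1860034, T(13)=5580140, T(14)=16740382, T(15)=50221184, T(16)=150663514, T(17)=451990580, T(18)=1355971702; answer 1355971702
Part II: R1 = 1355971702; w = 1355971702; squarings mod 1055: 29^1=29, 29^2=841, 29^4=431, 29^8=81, 29^16=231, 29^32=611, 29^64=906, 29^128=46, 29^256=6, 29^512=36, 29^1024=241, 29^2048=56, 29^4096=1026, 29^8192=841, 29^16384=431, 29^32768=81, 29^65536=231, 29^131072=611, 29^262144=906, 29^524288=46, 29^1048576=6, 29^2097152=36, 29^4194304=241, 29^8388608=56, 29^16777216=1026, 29^33554432=841, 29^67108864=431, 29^134217728=81, 29^268435456=231, 29^536870912=611, 29^1073741824=906; 29^1355971702 = 29^2 * 29^4 * 29^16 * 29^32 * 29^64 * 29^1024 * 29^2048 * 29^4096 * 29^8192 * 29^16384 * 29^131072 * 29^1048576 * 29^4194304 * 29^8388608 * 29^268435456 * 29^1073741824 = 726 (mod 1055); answer 726

726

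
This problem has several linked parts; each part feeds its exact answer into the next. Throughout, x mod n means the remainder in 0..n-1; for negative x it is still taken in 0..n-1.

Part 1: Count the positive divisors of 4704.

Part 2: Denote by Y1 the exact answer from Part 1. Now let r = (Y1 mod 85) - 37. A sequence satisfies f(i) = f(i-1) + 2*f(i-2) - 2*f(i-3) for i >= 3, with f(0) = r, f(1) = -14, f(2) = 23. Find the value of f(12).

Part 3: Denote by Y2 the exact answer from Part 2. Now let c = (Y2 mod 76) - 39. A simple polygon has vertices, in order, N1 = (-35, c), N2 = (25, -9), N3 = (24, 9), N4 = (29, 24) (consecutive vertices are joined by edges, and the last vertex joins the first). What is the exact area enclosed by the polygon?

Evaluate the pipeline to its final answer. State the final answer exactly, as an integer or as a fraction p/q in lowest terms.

Part 1: 4704 = 2^5 * 3 * 7^2; number of divisors = (5+1) * (1+1) * (2+1) = 36; answer 36
Part 2: Y1 = 36; r = -1; f(3) = 1*(23) + 2*(-14) - 2*(-1) = -3; iterating: f(3)=-3, f(4)=71, f(5)=19, f(6)=167, f(7)=63, f(8)=359, f(9)=151, f(10)=743, f(11)=327, f(12)=1511; answer 1511
Part 3: Y2 = 1511; c = 28; cross terms: (-35*-9 - 25*28)=-385, (25*9 - 24*-9)=441, (24*24 - 29*9)=315, (29*28 - -35*24)=1652; twice the area = |2023| = 2023; area = 2023/2; answer 2023/2

2023/2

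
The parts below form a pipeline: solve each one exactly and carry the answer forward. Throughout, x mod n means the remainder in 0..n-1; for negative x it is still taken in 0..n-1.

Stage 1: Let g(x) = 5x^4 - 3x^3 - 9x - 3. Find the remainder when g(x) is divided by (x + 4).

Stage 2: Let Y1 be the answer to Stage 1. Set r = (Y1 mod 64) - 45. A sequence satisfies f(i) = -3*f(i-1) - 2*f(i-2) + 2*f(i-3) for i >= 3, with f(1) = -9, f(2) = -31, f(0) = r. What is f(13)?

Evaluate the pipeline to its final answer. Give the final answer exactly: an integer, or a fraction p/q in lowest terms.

Stage 1: remainder = value at the root: 5*(-4)^4 - 3*(-4)^3 - 9*(-4)^1 - 3 = (1280) + (192) + (36) + (-3) = 1505; answer 1505
Stage 2: Y1 = 1505; r = -12; f(3) = -3*(-31) - 2*(-9) + 2*(-12) = 87; iterating: f(3)=87, f(4)=-217, f(5)=415, f(6)=-637, f(7)=647, f(8)=163, f(9)=-3057, f(10)=10139, f(11)=-23977, f(12)=45539, f(13)=-68385; answer -68385

-68385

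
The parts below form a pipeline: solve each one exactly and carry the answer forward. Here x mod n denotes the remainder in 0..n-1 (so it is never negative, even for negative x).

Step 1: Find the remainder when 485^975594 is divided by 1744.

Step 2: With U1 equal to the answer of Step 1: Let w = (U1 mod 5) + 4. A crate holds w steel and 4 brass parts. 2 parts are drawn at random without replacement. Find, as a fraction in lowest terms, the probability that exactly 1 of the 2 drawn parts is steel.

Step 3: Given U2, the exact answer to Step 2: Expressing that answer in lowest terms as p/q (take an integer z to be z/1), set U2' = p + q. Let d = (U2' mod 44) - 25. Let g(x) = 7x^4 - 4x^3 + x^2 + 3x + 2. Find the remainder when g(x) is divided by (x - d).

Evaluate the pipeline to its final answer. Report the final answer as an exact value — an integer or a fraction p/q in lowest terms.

Step 1: squarings mod 1744: 485^1=485, 485^2=1529, 485^4=881, 485^8=81, 485^16=1329, 485^32=1313, 485^64=897, 485^128=625, 485^256=1713, 485^512=961, 485^1024=945, 485^2048=97, 485^4096=689, 485^8192=353, 485^16384=785, 485^32768=593, 485^65536=1105, 485^131072=225, 485^262144=49, 485^524288=657; 485^975594 = 485^2 * 485^8 * 485^32 * 485^64 * 485^128 * 485^512 * 485^8192 * 485^16384 * 485^32768 * 485^131072 * 485^262144 * 485^524288 = 1673 (mod 1744); answer 1673
Step 2: U1 = 1673; w = 7; total draws C(11,2) = 55; favorable C(7,1)*C(4,1) = 28; P = 28/55; answer 28/55
Step 3: U2 = 28/55; threaded value p + q = 83; d = 14; remainder = value at the root: 7*(14)^4 - 4*(14)^3 + 1*(14)^2 + 3*(14)^1 + 2 = (268912) + (-10976) + (196) + (42) + (2) = 258176; answer 258176

258176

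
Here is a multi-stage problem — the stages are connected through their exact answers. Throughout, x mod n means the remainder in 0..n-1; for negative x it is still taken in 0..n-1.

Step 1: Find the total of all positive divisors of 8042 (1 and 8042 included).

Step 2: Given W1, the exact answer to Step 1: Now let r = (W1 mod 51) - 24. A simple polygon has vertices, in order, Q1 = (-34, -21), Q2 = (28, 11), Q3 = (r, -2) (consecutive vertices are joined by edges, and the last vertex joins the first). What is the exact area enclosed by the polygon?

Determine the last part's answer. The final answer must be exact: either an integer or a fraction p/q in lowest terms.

Step 1: 8042 = 2 * 4021; sigma = (1 + 2) * (1 + 4021) = 3 * 4022 = 12066; answer 12066
Step 2: W1 = 12066; r = 6; cross terms: (-34*11 - 28*-21)=214, (28*-2 - 6*11)=-122, (6*-21 - -34*-2)=-194; twice the area = |-102| = 102; area = 51; answer 51

51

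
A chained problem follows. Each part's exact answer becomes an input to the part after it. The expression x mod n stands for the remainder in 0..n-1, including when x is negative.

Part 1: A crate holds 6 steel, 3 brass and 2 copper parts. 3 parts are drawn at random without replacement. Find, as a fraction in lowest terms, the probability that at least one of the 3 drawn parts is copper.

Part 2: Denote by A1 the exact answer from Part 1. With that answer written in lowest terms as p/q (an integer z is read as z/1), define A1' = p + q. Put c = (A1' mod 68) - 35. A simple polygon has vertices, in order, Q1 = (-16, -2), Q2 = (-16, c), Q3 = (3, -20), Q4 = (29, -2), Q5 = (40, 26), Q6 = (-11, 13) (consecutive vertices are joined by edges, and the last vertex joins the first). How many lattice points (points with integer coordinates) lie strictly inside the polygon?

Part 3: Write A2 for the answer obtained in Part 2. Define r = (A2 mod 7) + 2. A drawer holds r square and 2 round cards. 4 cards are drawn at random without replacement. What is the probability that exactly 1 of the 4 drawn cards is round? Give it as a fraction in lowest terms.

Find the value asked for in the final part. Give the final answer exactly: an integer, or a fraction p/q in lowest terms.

5/9

Part 1: total draws C(11,3) = 165; complement C(9,3) = 84; favorable 165 - 84 = 81; P = 27/55; answer 27/55
Part 2: A1 = 27/55; threaded value p + q = 82; c = -21; cross terms: (-16*-21 - -16*-2)=304, (-16*-20 - 3*-21)=383, (3*-2 - 29*-20)=574, (29*26 - 40*-2)=834, (40*13 - -11*26)=806, (-11*-2 - -16*13)=230; twice the area = |3131| = 3131; area = 3131/2; boundary points = 19 + 1 + 2 + 1 + 1 + 5 = 29; strictly interior points = area - boundary/2 + 1 = 1552; answer 1552
Part 3: A2 = 1552; r = 7; total draws C(9,4) = 126; favorable C(2,1)*C(7,3) = 70; P = 5/9; answer 5/9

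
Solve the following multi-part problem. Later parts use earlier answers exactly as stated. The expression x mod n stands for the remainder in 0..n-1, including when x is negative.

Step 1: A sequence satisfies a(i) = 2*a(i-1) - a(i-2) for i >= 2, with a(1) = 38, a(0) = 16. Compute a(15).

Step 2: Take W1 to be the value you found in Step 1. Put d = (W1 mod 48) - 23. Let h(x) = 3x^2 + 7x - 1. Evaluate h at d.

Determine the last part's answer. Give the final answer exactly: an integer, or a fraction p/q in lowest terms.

415

Step 1: a(2) = 2*(38) - 1*(16) = 60; iterating: a(2)=60, a(3)=82, a(4)=104, a(5)=126, a(6)=148, a(7)=170, a(8)=192, a(9)=214, a(10)=236, a(11)=258, a(12)=280, a(13)=302, a(14)=324, a(15)=346; answer 346
Step 2: W1 = 346; d = -13; 3*(-13)^2 + 7*(-13)^1 - 1 = (507) + (-91) + (-1) = 415; answer 415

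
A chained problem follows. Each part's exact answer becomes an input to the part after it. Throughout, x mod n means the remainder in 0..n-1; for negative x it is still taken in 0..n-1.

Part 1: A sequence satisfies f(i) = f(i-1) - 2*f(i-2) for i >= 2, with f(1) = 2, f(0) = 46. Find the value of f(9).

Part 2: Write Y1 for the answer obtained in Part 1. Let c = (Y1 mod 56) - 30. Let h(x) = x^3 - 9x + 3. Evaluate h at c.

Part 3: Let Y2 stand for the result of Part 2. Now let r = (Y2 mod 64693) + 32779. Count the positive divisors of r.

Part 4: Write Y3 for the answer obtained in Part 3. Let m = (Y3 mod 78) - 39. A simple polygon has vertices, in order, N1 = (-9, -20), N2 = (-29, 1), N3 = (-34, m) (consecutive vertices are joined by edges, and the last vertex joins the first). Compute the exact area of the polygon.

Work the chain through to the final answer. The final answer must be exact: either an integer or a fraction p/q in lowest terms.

745/2

Part 1: f(2) = 1*(2) - 2*(46) = -90; iterating: f(2)=-90, f(3)=-94, f(4)=86, f(5)=274, f(6)=102, f(7)=-446, f(8)=-650, f(9)=242; answer 242
Part 2: Y1 = 242; c = -12; 1*(-12)^3 - 9*(-12)^1 + 3 = (-1728) + (108) + (3) = -1617; answer -1617
Part 3: Y2 = -1617; r = 95855; 95855 = 5 * 19 * 1009; number of divisors = (1+1) * (1+1) * (1+1) = 8; answer 8
Part 4: Y3 = 8; m = -31; cross terms: (-9*1 - -29*-20)=-589, (-29*-31 - -34*1)=933, (-34*-20 - -9*-31)=401; twice the area = |745| = 745; area = 745/2; answer 745/2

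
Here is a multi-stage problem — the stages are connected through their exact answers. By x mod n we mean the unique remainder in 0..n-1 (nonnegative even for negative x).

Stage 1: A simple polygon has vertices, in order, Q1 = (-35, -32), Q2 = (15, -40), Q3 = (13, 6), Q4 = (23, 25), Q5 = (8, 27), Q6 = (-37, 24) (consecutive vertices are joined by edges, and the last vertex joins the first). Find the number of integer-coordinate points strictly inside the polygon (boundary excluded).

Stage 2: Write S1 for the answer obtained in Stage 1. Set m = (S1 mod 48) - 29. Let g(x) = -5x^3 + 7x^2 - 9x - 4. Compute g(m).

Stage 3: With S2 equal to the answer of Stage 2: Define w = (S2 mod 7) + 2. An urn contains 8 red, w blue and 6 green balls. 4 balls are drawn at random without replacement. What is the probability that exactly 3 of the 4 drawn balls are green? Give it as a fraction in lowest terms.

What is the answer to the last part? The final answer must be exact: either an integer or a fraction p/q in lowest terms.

Stage 1: cross terms: (-35*-40 - 15*-32)=1880, (15*6 - 13*-40)=610, (13*25 - 23*6)=187, (23*27 - 8*25)=421, (8*24 - -37*27)=1191, (-37*-32 - -35*24)=2024; twice the area = |6313| = 6313; area = 6313/2; boundary points = 2 + 2 + 1 + 1 + 3 + 2 = 11; strictly interior points = area - boundary/2 + 1 = 3152; answer 3152
Stage 2: S1 = 3152; m = 3; -5*(3)^3 + 7*(3)^2 - 9*(3)^1 - 4 = (-135) + (63) + (-27) + (-4) = -103; answer -103
Stage 3: S2 = -103; w = 4; total draws C(18,4) = 3060; favorable C(6,3)*C(12,1) = 240; P = 4/51; answer 4/51

4/51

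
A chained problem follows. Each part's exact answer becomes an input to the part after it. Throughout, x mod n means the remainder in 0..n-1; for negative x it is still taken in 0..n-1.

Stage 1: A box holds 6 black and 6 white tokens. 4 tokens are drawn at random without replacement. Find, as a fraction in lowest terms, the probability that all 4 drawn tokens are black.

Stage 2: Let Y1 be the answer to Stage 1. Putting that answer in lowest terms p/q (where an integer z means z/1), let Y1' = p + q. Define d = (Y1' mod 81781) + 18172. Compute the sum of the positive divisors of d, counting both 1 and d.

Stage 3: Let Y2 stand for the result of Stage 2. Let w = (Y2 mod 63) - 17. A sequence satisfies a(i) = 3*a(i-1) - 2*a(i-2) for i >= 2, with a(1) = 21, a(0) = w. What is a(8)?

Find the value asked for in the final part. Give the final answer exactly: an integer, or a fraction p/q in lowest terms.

Stage 1: total draws C(12,4) = 495; favorable C(6,4) = 15; P = 1/33; answer 1/33
Stage 2: Y1 = 1/33; threaded value p + q = 34; d = 18206; 18206 = 2 * 9103; sigma = (1 + 2) * (1 + 9103) = 3 * 9104 = 27312; answer 27312
Stage 3: Y2 = 27312; w = 16; a(2) = 3*(21) - 2*(16) = 31; iterating: a(2)=31, a(3)=51, a(4)=91, a(5)=171, a(6)=331, a(7)=651, a(8)=1291; answer 1291

1291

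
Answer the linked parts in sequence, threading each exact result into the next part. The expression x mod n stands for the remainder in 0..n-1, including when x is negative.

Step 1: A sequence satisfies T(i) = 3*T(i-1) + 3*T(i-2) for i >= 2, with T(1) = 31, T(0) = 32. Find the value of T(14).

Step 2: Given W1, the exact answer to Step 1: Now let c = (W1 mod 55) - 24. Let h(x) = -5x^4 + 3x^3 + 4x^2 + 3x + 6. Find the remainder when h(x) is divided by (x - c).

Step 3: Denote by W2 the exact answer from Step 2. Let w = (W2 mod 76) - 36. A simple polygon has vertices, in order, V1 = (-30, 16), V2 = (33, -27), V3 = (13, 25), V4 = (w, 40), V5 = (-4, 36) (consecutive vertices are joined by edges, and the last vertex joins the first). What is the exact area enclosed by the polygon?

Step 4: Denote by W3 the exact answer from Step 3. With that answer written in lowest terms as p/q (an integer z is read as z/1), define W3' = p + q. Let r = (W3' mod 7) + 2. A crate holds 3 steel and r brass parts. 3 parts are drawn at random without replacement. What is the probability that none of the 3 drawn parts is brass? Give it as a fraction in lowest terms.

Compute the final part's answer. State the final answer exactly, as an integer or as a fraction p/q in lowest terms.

Step 1: T(2) = 3*(31) + 3*(32) = 189; iterating: T(2)=189, T(3)=660, T(4)=2547, T(5)=9621, T(6)=36504, T(7)=138375, T(8)=524637, T(9)=1989036, T(10)=7541019, T(11)=28590165, T(12)=108393552, T(13)=410951151, T(14)=1558034109; answer 1558034109
Step 2: W1 = 1558034109; c = 25; remainder = value at the root: -5*(25)^4 + 3*(25)^3 + 4*(25)^2 + 3*(25)^1 + 6 = (-1953125) + (46875) + (2500) + (75) + (6) = -1903669; answer -1903669
Step 3: W2 = -1903669; w = 19; cross terms: (-30*-27 - 33*16)=282, (33*25 - 13*-27)=1176, (13*40 - 19*25)=45, (19*36 - -4*40)=844, (-4*16 - -30*36)=1016; twice the area = |3363| = 3363; area = 3363/2; answer 3363/2
Step 4: W3 = 3363/2; threaded value p + q = 3365; r = 7; total draws C(10,3) = 120; favorable C(3,3) = 1; P = 1/120; answer 1/120

1/120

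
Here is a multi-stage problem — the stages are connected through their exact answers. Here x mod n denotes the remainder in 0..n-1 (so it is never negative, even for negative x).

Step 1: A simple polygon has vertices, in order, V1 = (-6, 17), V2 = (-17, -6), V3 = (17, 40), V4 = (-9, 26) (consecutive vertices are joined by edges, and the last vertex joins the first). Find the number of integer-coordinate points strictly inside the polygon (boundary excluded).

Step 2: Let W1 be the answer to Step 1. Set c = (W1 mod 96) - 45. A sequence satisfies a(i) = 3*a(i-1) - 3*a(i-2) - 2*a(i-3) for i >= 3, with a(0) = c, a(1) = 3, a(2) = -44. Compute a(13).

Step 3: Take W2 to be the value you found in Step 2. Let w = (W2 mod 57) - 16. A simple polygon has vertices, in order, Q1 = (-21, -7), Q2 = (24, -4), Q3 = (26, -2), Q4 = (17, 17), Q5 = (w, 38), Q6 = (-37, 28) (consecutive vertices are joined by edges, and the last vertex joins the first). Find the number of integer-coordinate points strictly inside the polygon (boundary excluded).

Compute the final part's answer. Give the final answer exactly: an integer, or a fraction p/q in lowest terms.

1914

Step 1: cross terms: (-6*-6 - -17*17)=325, (-17*40 - 17*-6)=-578, (17*26 - -9*40)=802, (-9*17 - -6*26)=3; twice the area = |552| = 552; area = 276; boundary points = 1 + 2 + 2 + 3 = 8; strictly interior points = area - boundary/2 + 1 = 273; answer 273
Step 2: W1 = 273; c = 36; a(3) = 3*(-44) - 3*(3) - 2*(36) = -213; iterating: a(3)=-213, a(4)=-513, a(5)=-812, a(6)=-471, a(7)=2049, a(8)=9184, a(9)=22347, a(10)=35391, a(11)=20764, a(12)=-88575, a(13)=-398799; answer -398799
Step 3: W2 = -398799; w = 14; cross terms: (-21*-4 - 24*-7)=252, (24*-2 - 26*-4)=56, (26*17 - 17*-2)=476, (17*38 - 14*17)=408, (14*28 - -37*38)=1798, (-37*-7 - -21*28)=847; twice the area = |3837| = 3837; area = 3837/2; boundary points = 3 + 2 + 1 + 3 + 1 + 1 = 11; strictly interior points = area - boundary/2 + 1 = 1914; answer 1914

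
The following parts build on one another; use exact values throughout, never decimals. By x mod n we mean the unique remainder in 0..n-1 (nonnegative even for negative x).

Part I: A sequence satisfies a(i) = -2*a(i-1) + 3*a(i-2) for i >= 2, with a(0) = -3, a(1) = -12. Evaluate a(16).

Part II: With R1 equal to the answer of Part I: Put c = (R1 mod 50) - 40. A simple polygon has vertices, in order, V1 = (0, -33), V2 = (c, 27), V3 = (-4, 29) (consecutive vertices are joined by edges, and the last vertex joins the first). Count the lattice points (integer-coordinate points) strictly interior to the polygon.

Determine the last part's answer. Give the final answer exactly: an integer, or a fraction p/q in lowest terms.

592

Part I: a(2) = -2*(-12) + 3*(-3) = 15; iterating: a(2)=15, a(3)=-66, a(4)=177, a(5)=-552, a(6)=1635, a(7)=-4926, a(8)=14757, a(9)=-44292, a(10)=132855, a(11)=-398586, a(12)=1195737, a(13)=-3587232, a(14)=10761675, a(15)=-32285046, a(16)=96855117; answer 96855117
Part II: R1 = 96855117; c = -23; cross terms: (0*27 - -23*-33)=-759, (-23*29 - -4*27)=-559, (-4*-33 - 0*29)=132; twice the area = |-1186| = 1186; area = 593; boundary points = 1 + 1 + 2 = 4; strictly interior points = area - boundary/2 + 1 = 592; answer 592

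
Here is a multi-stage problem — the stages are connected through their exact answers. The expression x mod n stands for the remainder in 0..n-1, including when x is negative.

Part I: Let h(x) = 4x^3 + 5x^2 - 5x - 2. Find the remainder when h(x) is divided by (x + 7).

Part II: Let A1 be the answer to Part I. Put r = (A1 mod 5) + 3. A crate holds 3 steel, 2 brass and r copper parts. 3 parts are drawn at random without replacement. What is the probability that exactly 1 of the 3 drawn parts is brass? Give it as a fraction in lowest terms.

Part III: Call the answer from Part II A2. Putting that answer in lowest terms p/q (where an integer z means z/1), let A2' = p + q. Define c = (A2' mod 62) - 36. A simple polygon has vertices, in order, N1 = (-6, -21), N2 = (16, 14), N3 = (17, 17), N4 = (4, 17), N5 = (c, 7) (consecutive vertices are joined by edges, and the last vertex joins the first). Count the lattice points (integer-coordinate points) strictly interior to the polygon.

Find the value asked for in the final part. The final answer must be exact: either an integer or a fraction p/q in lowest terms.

Part I: remainder = value at the root: 4*(-7)^3 + 5*(-7)^2 - 5*(-7)^1 - 2 = (-1372) + (245) + (35) + (-2) = -1094; answer -1094
Part II: A1 = -1094; r = 4; total draws C(9,3) = 84; favorable C(2,1)*C(7,2) = 42; P = 1/2; answer 1/2
Part III: A2 = 1/2; threaded value p + q = 3; c = -33; cross terms: (-6*14 - 16*-21)=252, (16*17 - 17*14)=34, (17*17 - 4*17)=221, (4*7 - -33*17)=589, (-33*-21 - -6*7)=735; twice the area = |1831| = 1831; area = 1831/2; boundary points = 1 + 1 + 13 + 1 + 1 = 17; strictly interior points = area - boundary/2 + 1 = 908; answer 908

908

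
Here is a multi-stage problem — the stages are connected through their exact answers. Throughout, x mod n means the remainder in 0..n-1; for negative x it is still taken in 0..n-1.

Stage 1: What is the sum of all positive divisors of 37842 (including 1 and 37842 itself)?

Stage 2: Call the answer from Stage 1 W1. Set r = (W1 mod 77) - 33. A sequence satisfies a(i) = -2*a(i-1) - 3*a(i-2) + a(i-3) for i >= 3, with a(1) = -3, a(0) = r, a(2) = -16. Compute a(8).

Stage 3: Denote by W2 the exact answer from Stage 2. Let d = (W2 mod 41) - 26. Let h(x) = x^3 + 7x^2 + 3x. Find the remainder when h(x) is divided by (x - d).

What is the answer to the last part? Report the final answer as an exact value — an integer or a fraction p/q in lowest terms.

-8533

Stage 1: 37842 = 2 * 3 * 7 * 17 * 53; sigma = (1 + 2) * (1 + 3) * (1 + 7) * (1 + 17) * (1 + 53) = 3 * 4 * 8 * 18 * 54 = 93312; answer 93312
Stage 2: W1 = 93312; r = 32; a(3) = -2*(-16) - 3*(-3) + 1*(32) = 73; iterating: a(3)=73, a(4)=-101, a(5)=-33, a(6)=442, a(7)=-886, a(8)=413; answer 413
Stage 3: W2 = 413; d = -23; remainder = value at the root: 1*(-23)^3 + 7*(-23)^2 + 3*(-23)^1 = (-12167) + (3703) + (-69) = -8533; answer -8533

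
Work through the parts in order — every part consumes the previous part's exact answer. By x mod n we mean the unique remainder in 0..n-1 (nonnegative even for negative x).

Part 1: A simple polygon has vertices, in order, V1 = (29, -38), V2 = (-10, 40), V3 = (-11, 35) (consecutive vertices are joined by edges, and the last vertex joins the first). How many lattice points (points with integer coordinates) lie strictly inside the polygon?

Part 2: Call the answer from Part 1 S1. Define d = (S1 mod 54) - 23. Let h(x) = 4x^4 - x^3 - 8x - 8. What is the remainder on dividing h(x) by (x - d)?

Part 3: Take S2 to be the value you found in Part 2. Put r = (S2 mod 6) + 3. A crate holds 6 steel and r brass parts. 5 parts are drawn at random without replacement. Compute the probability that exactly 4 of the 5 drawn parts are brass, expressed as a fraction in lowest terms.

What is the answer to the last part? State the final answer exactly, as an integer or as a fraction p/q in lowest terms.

Part 1: cross terms: (29*40 - -10*-38)=780, (-10*35 - -11*40)=90, (-11*-38 - 29*35)=-597; twice the area = |273| = 273; area = 273/2; boundary points = 39 + 1 + 1 = 41; strictly interior points = area - boundary/2 + 1 = 117; answer 117
Part 2: S1 = 117; d = -14; remainder = value at the root: 4*(-14)^4 - 1*(-14)^3 - 8*(-14)^1 - 8 = (153664) + (2744) + (112) + (-8) = 156512; answer 156512
Part 3: S2 = 156512; r = 5; total draws C(11,5) = 462; favorable C(5,4)*C(6,1) = 30; P = 5/77; answer 5/77

5/77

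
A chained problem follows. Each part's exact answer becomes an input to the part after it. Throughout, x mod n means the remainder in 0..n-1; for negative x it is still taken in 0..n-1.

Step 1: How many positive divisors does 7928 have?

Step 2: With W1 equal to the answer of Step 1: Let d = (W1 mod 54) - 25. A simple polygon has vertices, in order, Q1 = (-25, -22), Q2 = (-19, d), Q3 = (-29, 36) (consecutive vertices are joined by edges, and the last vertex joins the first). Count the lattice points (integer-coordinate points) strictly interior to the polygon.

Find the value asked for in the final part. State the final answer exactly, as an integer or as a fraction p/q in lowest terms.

Step 1: 7928 = 2^3 * 991; number of divisors = (3+1) * (1+1) = 8; answer 8
Step 2: W1 = 8; d = -17; cross terms: (-25*-17 - -19*-22)=7, (-19*36 - -29*-17)=-1177, (-29*-22 - -25*36)=1538; twice the area = |368| = 368; area = 184; boundary points = 1 + 1 + 2 = 4; strictly interior points = area - boundary/2 + 1 = 183; answer 183

183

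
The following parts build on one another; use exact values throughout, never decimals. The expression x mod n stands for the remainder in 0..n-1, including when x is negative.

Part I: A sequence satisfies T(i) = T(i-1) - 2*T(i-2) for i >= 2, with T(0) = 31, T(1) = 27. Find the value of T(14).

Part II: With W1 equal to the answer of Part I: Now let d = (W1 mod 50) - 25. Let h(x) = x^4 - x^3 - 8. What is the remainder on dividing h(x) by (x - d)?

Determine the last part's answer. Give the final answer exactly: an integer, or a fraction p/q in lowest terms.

Part I: T(2) = 1*(27) - 2*(31) = -35; iterating: T(2)=-35, T(3)=-89, T(4)=-19, T(5)=159, T(6)=197, T(7)=-121, T(8)=-515, T(9)=-273, T(10)=757, T(11)=1303, T(12)=-211, T(13)=-2817, T(14)=-2395; answer -2395
Part II: W1 = -2395; d = -20; remainder = value at the root: 1*(-20)^4 - 1*(-20)^3 - 8 = (160000) + (8000) + (-8) = 167992; answer 167992

167992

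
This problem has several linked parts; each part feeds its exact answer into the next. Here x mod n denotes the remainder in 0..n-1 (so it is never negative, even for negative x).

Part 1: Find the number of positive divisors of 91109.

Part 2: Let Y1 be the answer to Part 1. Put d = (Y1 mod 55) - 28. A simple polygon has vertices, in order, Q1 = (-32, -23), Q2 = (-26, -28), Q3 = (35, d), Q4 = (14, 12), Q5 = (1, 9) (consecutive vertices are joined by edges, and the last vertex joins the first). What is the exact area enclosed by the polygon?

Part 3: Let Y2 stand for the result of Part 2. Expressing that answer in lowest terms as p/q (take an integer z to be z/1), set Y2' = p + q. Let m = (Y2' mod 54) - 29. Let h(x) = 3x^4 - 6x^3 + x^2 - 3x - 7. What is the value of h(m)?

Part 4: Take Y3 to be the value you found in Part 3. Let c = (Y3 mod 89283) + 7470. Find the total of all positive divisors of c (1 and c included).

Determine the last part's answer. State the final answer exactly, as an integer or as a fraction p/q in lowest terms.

130572

Part 1: 91109 = 31 * 2939; number of divisors = (1+1) * (1+1) = 4; answer 4
Part 2: Y1 = 4; d = -24; cross terms: (-32*-28 - -26*-23)=298, (-26*-24 - 35*-28)=1604, (35*12 - 14*-24)=756, (14*9 - 1*12)=114, (1*-23 - -32*9)=265; twice the area = |3037| = 3037; area = 3037/2; answer 3037/2
Part 3: Y2 = 3037/2; threaded value p + q = 3039; m = -14; 3*(-14)^4 - 6*(-14)^3 + 1*(-14)^2 - 3*(-14)^1 - 7 = (115248) + (16464) + (196) + (42) + (-7) = 131943; answer 131943
Part 4: Y3 = 131943; c = 50130; 50130 = 2 * 3^2 * 5 * 557; sigma = (1 + 2) * (1 + 3 + 9) * (1 + 5) * (1 + 557) = 3 * 13 * 6 * 558 = 130572; answer 130572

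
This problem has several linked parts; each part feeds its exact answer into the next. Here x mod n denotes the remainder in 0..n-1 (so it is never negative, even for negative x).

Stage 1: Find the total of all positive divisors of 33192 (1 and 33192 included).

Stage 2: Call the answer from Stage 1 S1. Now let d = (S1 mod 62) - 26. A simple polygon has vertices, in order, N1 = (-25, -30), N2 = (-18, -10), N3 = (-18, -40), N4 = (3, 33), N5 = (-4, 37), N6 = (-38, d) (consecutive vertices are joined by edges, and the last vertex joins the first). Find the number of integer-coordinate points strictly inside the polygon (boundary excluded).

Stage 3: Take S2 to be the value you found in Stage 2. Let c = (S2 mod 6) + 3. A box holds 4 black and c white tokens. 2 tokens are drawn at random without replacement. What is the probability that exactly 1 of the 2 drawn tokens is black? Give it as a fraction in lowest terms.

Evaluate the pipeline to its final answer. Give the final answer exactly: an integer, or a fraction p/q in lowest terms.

8/15

Stage 1: 33192 = 2^3 * 3^2 * 461; sigma = (1 + 2 + 4 + 8) * (1 + 3 + 9) * (1 + 461) = 15 * 13 * 462 = 90090; answer 90090
Stage 2: S1 = 90090; d = -22; cross terms: (-25*-10 - -18*-30)=-290, (-18*-40 - -18*-10)=540, (-18*33 - 3*-40)=-474, (3*37 - -4*33)=243, (-4*-22 - -38*37)=1494, (-38*-30 - -25*-22)=590; twice the area = |2103| = 2103; area = 2103/2; boundary points = 1 + 30 + 1 + 1 + 1 + 1 = 35; strictly interior points = area - boundary/2 + 1 = 1035; answer 1035
Stage 3: S2 = 1035; c = 6; total draws C(10,2) = 45; favorable C(4,1)*C(6,1) = 24; P = 8/15; answer 8/15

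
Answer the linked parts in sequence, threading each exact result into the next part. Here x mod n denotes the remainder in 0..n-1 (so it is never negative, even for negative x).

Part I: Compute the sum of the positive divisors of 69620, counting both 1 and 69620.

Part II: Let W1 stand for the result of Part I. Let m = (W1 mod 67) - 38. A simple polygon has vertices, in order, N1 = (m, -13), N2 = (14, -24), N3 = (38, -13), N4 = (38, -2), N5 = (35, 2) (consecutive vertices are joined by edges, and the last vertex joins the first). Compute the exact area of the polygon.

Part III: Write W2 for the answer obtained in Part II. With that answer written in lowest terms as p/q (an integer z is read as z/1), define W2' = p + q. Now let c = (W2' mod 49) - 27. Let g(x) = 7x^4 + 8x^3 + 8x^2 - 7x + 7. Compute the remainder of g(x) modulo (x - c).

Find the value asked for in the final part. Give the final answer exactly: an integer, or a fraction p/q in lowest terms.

Part I: 69620 = 2^2 * 5 * 59^2; sigma = (1 + 2 + 4) * (1 + 5) * (1 + 59 + 3481) = 7 * 6 * 3541 = 148722; answer 148722
Part II: W1 = 148722; m = 11; cross terms: (11*-24 - 14*-13)=-82, (14*-13 - 38*-24)=730, (38*-2 - 38*-13)=418, (38*2 - 35*-2)=146, (35*-13 - 11*2)=-477; twice the area = |735| = 735; area = 735/2; answer 735/2
Part III: W2 = 735/2; threaded value p + q = 737; c = -25; remainder = value at the root: 7*(-25)^4 + 8*(-25)^3 + 8*(-25)^2 - 7*(-25)^1 + 7 = (2734375) + (-125000) + (5000) + (175) + (7) = 2614557; answer 2614557

2614557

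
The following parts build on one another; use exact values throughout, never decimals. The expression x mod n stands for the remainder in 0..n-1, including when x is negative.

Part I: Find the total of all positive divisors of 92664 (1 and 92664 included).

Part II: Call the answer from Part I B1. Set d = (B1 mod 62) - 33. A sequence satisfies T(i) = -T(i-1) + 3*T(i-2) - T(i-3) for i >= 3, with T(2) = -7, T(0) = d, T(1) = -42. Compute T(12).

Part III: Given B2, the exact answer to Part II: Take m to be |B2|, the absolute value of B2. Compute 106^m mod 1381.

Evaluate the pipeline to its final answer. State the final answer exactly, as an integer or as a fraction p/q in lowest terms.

Part I: 92664 = 2^3 * 3^4 * 11 * 13; sigma = (1 + 2 + 4 + 8) * (1 + 3 + 9 + 27 + 81) * (1 + 11) * (1 + 13) = 15 * 121 * 12 * 14 = 304920; answer 304920
Part II: B1 = 304920; d = -29; T(3) = -1*(-7) + 3*(-42) - 1*(-29) = -90; iterating: T(3)=-90, T(4)=111, T(5)=-374, T(6)=797, T(7)=-2030, T(8)=4795, T(9)=-11682, T(10)=28097, T(11)=-67938, T(12)=163911; answer 163911
Part III: B2 = 163911; m = 163911; squarings mod 1381: 106^1=106, 106^2=188, 106^4=819, 106^8=976, 106^16=1067, 106^32=545, 106^64=110, 106^128=1052, 106^256=523, 106^512=91, 106^1024=1376, 106^2048=25, 106^4096=625, 106^8192=1183, 106^16384=536, 106^32768=48, 106^65536=923, 106^131072=1233; 106^163911 = 106^1 * 106^2 * 106^4 * 106^64 * 106^32768 * 106^131072 = 1089 (mod 1381); answer 1089

1089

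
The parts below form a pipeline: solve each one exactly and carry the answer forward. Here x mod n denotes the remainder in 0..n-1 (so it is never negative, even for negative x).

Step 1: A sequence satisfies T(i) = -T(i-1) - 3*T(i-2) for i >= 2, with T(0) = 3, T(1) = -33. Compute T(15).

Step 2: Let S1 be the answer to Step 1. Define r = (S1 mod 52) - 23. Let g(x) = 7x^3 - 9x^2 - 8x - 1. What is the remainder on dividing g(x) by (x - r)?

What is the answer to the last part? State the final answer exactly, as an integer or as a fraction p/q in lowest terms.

2943

Step 1: T(2) = -1*(-33) - 3*(3) = 24; iterating: T(2)=24, T(3)=75, T(4)=-147, T(5)=-78, T(6)=519, T(7)=-285, T(8)=-1272, T(9)=2127, T(10)=1689, T(11)=-8070, T(12)=3003, T(13)=21207, T(14)=-30216, T(15)=-33405; answer -33405
Step 2: S1 = -33405; r = 8; remainder = value at the root: 7*(8)^3 - 9*(8)^2 - 8*(8)^1 - 1 = (3584) + (-576) + (-64) + (-1) = 2943; answer 2943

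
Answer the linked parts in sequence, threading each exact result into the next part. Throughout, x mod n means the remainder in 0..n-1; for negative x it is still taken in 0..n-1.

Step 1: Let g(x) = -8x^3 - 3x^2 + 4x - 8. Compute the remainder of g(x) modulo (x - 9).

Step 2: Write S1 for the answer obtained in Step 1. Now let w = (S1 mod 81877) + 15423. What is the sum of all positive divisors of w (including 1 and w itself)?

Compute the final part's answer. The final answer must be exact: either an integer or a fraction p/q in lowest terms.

91254

Step 1: remainder = value at the root: -8*(9)^3 - 3*(9)^2 + 4*(9)^1 - 8 = (-5832) + (-243) + (36) + (-8) = -6047; answer -6047
Step 2: S1 = -6047; w = 91253; 91253 is prime, so its only divisors are 1 and 91253; sigma = 1 + 91253 = 91254; answer 91254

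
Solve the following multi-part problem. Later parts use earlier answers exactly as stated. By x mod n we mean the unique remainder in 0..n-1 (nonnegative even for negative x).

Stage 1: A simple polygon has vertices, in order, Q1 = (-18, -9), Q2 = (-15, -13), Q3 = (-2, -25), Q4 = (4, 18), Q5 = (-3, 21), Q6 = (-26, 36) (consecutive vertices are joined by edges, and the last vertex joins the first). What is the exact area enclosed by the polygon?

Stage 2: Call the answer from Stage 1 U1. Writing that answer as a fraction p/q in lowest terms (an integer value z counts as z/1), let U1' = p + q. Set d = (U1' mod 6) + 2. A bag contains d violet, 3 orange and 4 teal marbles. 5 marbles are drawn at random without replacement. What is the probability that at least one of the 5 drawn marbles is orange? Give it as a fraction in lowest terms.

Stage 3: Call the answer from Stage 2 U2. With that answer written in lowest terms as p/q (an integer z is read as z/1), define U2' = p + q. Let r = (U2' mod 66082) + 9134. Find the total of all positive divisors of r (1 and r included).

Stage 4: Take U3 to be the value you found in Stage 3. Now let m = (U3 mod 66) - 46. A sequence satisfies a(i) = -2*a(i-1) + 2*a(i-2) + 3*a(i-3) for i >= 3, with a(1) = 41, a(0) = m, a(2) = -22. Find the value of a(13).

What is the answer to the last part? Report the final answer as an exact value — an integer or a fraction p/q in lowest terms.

Stage 1: cross terms: (-18*-13 - -15*-9)=99, (-15*-25 - -2*-13)=349, (-2*18 - 4*-25)=64, (4*21 - -3*18)=138, (-3*36 - -26*21)=438, (-26*-9 - -18*36)=882; twice the area = |1970| = 1970; area = 985; answer 985
Stage 2: U1 = 985; threaded value p + q = 986; d = 4; total draws C(11,5) = 462; complement C(8,5) = 56; favorable 462 - 56 = 406; P = 29/33; answer 29/33
Stage 3: U2 = 29/33; threaded value p + q = 62; r = 9196; 9196 = 2^2 * 11^2 * 19; sigma = (1 + 2 + 4) * (1 + 11 + 121) * (1 + 19) = 7 * 133 * 20 = 18620; answer 18620
Stage 4: U3 = 18620; m = -38; a(3) = -2*(-22) + 2*(41) + 3*(-38) = 12; iterating: a(3)=12, a(4)=55, a(5)=-152, a(6)=450, a(7)=-1039, a(8)=2522, a(9)=-5772, a(10)=13471, a(11)=-30920, a(12)=71466, a(13)=-164359; answer -164359

-164359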